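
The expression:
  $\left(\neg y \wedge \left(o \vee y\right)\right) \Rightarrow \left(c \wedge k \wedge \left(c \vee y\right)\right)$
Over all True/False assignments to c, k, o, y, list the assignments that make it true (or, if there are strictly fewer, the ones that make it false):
is false only for:
  c=False, k=False, o=True, y=False;
  c=False, k=True, o=True, y=False;
  c=True, k=False, o=True, y=False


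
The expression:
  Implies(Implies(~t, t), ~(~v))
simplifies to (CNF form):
v | ~t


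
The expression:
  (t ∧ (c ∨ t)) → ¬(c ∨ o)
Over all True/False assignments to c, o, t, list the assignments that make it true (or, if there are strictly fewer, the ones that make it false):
is false only for:
  c=False, o=True, t=True;
  c=True, o=False, t=True;
  c=True, o=True, t=True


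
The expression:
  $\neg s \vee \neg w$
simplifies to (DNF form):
$\neg s \vee \neg w$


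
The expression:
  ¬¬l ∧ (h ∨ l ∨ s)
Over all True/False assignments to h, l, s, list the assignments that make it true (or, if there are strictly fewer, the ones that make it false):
is true only for:
  h=False, l=True, s=False;
  h=False, l=True, s=True;
  h=True, l=True, s=False;
  h=True, l=True, s=True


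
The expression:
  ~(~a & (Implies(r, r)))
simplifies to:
a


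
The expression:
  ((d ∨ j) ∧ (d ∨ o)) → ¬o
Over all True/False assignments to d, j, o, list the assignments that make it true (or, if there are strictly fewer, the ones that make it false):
is false only for:
  d=False, j=True, o=True;
  d=True, j=False, o=True;
  d=True, j=True, o=True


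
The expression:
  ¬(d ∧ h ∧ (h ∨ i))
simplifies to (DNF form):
¬d ∨ ¬h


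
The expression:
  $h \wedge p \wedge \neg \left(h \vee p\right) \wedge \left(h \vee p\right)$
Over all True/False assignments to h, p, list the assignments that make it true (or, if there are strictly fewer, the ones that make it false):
is never true.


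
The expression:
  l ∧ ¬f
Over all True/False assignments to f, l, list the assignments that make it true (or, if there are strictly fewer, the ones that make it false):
is true only for:
  f=False, l=True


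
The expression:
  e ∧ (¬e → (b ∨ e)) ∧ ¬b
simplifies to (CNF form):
e ∧ ¬b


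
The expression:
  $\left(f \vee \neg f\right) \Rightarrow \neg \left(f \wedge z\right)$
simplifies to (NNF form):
$\neg f \vee \neg z$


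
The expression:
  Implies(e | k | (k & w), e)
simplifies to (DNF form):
e | ~k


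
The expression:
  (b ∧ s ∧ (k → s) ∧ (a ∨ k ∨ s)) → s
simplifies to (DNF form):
True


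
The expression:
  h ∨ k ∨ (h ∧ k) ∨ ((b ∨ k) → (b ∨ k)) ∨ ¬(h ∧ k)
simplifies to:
True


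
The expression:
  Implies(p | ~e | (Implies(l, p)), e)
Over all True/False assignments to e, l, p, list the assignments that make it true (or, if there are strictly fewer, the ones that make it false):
is true only for:
  e=True, l=False, p=False;
  e=True, l=False, p=True;
  e=True, l=True, p=False;
  e=True, l=True, p=True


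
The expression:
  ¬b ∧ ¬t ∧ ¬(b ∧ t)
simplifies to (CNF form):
¬b ∧ ¬t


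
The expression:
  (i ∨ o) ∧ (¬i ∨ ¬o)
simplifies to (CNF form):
(i ∨ o) ∧ (¬i ∨ ¬o)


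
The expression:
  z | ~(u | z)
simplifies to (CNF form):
z | ~u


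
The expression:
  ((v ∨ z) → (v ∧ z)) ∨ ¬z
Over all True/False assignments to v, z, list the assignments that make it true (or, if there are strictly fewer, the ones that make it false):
is false only for:
  v=False, z=True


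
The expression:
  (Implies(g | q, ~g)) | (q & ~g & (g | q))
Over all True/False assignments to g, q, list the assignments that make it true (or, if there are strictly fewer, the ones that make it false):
is true only for:
  g=False, q=False;
  g=False, q=True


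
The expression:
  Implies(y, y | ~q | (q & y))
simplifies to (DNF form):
True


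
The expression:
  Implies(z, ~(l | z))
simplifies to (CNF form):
~z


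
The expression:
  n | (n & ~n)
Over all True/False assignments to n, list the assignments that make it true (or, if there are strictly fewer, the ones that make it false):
is true only for:
  n=True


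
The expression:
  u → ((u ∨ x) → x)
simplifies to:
x ∨ ¬u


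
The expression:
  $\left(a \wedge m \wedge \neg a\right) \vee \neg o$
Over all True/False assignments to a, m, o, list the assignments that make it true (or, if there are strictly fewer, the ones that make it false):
is true only for:
  a=False, m=False, o=False;
  a=False, m=True, o=False;
  a=True, m=False, o=False;
  a=True, m=True, o=False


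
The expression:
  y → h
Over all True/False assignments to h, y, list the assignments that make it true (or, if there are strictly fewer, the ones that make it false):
is false only for:
  h=False, y=True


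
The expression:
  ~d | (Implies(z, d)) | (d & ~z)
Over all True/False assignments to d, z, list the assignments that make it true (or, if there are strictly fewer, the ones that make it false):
is always true.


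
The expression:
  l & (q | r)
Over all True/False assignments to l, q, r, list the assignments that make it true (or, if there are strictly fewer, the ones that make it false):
is true only for:
  l=True, q=False, r=True;
  l=True, q=True, r=False;
  l=True, q=True, r=True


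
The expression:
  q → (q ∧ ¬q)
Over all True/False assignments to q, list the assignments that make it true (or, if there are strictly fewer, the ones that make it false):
is true only for:
  q=False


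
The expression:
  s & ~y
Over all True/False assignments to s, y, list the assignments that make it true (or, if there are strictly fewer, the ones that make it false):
is true only for:
  s=True, y=False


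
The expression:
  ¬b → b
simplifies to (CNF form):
b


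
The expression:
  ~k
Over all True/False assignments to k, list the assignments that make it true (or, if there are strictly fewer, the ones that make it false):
is true only for:
  k=False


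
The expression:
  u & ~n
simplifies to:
u & ~n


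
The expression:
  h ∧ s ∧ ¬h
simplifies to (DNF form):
False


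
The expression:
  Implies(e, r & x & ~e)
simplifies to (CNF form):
~e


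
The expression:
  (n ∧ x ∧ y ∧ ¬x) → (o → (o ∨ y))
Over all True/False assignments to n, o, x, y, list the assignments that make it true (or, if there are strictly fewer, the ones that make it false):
is always true.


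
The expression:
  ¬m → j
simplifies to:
j ∨ m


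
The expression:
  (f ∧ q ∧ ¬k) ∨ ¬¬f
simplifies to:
f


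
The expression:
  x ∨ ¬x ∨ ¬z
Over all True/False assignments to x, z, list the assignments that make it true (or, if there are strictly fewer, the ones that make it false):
is always true.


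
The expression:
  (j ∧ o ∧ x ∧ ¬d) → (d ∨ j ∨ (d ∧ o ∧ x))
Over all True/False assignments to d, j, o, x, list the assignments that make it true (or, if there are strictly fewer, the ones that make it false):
is always true.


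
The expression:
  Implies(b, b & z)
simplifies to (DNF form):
z | ~b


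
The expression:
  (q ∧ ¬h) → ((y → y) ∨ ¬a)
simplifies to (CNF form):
True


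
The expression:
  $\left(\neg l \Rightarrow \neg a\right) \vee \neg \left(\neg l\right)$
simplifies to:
$l \vee \neg a$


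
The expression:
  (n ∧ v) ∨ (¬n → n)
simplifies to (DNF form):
n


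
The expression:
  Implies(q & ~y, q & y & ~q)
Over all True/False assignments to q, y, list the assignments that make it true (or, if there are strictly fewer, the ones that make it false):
is false only for:
  q=True, y=False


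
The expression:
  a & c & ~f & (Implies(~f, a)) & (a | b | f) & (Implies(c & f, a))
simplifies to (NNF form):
a & c & ~f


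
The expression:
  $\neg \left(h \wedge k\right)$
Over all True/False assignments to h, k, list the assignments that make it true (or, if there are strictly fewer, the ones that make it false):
is false only for:
  h=True, k=True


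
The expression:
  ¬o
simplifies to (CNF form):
¬o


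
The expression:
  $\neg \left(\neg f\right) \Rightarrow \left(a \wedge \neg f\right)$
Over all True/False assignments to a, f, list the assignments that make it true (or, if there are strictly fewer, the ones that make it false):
is true only for:
  a=False, f=False;
  a=True, f=False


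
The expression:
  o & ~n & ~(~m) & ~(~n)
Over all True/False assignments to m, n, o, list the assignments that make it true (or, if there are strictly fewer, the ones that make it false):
is never true.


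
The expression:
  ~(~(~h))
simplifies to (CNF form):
~h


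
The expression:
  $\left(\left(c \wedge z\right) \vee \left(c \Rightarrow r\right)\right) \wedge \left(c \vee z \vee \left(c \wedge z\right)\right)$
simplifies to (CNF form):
$\left(c \vee z\right) \wedge \left(r \vee z\right)$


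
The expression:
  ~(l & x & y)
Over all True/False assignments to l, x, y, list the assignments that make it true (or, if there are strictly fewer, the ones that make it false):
is false only for:
  l=True, x=True, y=True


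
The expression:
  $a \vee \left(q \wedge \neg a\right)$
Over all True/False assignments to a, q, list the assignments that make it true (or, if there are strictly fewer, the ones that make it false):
is false only for:
  a=False, q=False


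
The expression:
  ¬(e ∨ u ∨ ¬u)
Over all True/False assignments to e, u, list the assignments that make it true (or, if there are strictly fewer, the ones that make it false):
is never true.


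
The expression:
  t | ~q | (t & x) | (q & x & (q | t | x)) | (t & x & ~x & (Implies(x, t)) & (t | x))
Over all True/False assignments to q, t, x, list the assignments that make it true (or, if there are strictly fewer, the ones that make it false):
is false only for:
  q=True, t=False, x=False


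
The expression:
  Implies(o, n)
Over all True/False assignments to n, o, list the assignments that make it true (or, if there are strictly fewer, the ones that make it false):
is false only for:
  n=False, o=True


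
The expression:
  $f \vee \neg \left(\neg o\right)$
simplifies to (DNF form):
$f \vee o$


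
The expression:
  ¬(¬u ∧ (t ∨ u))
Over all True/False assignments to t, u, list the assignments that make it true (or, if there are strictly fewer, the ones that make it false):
is false only for:
  t=True, u=False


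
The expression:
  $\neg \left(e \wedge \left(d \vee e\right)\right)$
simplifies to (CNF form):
$\neg e$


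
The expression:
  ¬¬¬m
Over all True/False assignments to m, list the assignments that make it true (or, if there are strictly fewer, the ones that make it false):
is true only for:
  m=False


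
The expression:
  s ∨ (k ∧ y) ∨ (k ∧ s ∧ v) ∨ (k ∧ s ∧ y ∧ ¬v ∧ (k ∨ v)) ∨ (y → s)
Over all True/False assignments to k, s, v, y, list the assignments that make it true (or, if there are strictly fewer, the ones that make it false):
is false only for:
  k=False, s=False, v=False, y=True;
  k=False, s=False, v=True, y=True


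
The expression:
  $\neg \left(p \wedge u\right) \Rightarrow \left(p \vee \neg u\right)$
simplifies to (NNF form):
$p \vee \neg u$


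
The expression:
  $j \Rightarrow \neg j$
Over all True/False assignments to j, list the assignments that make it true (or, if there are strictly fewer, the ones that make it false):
is true only for:
  j=False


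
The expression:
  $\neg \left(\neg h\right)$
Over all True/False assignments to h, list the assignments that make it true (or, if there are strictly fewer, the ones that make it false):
is true only for:
  h=True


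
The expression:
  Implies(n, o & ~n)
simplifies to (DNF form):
~n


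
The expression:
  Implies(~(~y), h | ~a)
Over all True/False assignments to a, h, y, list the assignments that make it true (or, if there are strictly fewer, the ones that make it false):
is false only for:
  a=True, h=False, y=True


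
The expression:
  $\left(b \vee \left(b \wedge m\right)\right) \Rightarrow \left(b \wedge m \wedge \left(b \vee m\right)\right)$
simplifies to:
$m \vee \neg b$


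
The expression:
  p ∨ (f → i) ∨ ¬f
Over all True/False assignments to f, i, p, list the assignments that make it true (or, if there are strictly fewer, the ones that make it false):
is false only for:
  f=True, i=False, p=False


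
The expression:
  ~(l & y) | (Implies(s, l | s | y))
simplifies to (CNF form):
True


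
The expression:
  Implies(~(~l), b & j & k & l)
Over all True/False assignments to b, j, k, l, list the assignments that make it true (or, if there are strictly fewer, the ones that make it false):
is false only for:
  b=False, j=False, k=False, l=True;
  b=False, j=False, k=True, l=True;
  b=False, j=True, k=False, l=True;
  b=False, j=True, k=True, l=True;
  b=True, j=False, k=False, l=True;
  b=True, j=False, k=True, l=True;
  b=True, j=True, k=False, l=True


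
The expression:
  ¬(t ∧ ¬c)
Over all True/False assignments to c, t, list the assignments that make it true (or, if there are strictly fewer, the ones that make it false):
is false only for:
  c=False, t=True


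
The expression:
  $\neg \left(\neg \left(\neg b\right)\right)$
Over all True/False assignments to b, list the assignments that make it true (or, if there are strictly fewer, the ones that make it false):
is true only for:
  b=False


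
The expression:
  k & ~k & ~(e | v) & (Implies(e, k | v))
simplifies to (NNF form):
False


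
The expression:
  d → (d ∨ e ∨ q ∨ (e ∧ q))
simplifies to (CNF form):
True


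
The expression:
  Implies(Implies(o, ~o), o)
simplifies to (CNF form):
o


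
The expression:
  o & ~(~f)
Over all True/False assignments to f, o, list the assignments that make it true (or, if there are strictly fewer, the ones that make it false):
is true only for:
  f=True, o=True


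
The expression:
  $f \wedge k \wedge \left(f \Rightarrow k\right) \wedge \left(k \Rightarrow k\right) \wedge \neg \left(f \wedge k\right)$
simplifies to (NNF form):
$\text{False}$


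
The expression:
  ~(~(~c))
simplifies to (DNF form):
~c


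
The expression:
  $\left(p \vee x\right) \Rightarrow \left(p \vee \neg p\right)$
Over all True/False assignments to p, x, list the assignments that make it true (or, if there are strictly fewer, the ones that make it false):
is always true.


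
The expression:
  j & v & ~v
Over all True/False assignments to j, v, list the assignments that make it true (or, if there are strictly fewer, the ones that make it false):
is never true.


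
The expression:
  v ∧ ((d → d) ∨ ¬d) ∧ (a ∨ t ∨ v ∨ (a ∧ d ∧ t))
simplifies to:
v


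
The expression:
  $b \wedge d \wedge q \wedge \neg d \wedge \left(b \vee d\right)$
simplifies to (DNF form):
$\text{False}$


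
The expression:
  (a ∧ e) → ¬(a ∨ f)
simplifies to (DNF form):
¬a ∨ ¬e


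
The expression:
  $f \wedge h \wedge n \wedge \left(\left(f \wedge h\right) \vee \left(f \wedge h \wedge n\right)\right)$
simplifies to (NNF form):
$f \wedge h \wedge n$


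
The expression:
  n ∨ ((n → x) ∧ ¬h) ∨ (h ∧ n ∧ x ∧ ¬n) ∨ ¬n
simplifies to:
True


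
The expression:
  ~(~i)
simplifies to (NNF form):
i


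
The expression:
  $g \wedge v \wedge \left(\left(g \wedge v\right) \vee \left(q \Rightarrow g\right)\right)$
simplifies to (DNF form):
$g \wedge v$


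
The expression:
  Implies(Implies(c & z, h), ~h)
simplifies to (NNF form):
~h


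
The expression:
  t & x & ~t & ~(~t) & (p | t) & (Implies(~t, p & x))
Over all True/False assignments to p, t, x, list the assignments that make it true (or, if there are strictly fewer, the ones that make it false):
is never true.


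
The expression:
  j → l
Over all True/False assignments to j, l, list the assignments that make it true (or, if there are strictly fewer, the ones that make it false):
is false only for:
  j=True, l=False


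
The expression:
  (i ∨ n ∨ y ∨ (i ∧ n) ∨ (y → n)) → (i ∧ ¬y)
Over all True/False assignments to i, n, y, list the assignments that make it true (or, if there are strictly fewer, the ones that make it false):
is true only for:
  i=True, n=False, y=False;
  i=True, n=True, y=False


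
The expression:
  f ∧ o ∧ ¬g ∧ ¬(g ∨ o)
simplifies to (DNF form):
False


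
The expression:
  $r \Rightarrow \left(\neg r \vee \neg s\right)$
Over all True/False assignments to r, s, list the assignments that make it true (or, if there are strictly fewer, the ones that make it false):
is false only for:
  r=True, s=True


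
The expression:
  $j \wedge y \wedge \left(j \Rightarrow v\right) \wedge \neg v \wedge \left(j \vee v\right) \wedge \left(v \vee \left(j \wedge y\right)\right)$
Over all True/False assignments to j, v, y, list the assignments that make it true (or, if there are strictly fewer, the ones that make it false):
is never true.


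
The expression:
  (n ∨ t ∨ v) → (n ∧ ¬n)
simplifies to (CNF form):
¬n ∧ ¬t ∧ ¬v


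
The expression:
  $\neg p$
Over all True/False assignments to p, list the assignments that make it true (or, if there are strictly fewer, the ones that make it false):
is true only for:
  p=False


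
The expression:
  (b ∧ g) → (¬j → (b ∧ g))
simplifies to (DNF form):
True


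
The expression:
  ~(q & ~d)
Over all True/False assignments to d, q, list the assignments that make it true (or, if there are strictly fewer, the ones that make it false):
is false only for:
  d=False, q=True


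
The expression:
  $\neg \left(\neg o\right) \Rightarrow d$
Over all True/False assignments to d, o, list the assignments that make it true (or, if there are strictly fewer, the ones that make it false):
is false only for:
  d=False, o=True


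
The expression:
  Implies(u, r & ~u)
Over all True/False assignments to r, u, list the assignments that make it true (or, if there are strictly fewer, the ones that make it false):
is true only for:
  r=False, u=False;
  r=True, u=False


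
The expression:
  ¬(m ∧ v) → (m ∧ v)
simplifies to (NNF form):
m ∧ v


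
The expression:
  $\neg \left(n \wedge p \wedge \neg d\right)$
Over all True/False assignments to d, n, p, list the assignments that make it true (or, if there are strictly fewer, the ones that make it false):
is false only for:
  d=False, n=True, p=True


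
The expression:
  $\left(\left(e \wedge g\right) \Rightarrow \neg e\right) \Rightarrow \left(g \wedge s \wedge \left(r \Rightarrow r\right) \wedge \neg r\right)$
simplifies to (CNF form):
$g \wedge \left(e \vee s\right) \wedge \left(e \vee \neg r\right)$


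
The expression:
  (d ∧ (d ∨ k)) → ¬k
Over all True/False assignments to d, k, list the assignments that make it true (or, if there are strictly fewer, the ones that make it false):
is false only for:
  d=True, k=True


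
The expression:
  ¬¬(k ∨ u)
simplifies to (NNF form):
k ∨ u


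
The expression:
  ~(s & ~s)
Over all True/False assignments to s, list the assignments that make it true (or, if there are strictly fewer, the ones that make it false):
is always true.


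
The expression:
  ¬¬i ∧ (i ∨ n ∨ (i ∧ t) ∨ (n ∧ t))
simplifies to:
i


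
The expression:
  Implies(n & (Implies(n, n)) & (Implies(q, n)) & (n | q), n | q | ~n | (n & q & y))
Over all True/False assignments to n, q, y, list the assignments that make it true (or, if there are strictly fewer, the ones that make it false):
is always true.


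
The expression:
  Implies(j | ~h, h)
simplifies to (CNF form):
h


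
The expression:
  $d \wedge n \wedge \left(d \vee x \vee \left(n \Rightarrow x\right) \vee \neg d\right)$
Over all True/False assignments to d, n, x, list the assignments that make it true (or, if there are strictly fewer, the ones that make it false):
is true only for:
  d=True, n=True, x=False;
  d=True, n=True, x=True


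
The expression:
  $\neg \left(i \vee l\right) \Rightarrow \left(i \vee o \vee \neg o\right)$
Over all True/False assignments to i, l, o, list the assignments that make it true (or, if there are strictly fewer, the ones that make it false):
is always true.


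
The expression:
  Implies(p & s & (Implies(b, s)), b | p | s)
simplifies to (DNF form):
True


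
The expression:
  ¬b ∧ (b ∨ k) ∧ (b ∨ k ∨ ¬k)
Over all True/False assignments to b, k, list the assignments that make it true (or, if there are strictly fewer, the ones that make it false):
is true only for:
  b=False, k=True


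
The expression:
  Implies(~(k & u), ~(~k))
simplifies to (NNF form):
k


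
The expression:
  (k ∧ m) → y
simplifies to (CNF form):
y ∨ ¬k ∨ ¬m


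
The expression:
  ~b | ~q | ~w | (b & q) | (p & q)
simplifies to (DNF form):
True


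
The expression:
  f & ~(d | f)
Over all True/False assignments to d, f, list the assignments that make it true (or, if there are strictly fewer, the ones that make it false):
is never true.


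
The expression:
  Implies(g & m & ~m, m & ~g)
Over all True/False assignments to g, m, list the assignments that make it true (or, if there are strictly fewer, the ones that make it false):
is always true.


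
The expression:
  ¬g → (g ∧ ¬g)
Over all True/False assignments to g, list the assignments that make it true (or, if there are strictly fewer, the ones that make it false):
is true only for:
  g=True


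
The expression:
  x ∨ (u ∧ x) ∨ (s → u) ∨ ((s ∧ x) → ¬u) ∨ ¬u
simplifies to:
True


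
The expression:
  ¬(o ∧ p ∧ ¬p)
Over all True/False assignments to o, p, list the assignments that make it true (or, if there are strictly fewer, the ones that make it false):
is always true.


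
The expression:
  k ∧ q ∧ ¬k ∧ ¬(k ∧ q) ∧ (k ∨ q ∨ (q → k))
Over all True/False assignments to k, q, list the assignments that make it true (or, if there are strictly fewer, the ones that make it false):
is never true.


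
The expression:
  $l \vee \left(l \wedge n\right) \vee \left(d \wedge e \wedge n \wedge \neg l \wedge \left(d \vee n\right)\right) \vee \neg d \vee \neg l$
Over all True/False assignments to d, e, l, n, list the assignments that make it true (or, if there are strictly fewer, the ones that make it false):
is always true.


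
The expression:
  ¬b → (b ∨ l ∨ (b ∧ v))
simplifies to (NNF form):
b ∨ l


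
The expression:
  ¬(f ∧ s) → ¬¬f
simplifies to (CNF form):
f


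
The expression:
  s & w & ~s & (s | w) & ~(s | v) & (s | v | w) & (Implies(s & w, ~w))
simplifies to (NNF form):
False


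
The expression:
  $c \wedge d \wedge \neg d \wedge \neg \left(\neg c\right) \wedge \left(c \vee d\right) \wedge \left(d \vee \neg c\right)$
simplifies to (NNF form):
$\text{False}$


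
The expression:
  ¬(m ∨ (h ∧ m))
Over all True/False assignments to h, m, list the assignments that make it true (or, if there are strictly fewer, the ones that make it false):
is true only for:
  h=False, m=False;
  h=True, m=False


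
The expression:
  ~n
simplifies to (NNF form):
~n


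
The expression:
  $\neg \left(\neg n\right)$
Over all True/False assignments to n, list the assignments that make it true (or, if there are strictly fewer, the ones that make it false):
is true only for:
  n=True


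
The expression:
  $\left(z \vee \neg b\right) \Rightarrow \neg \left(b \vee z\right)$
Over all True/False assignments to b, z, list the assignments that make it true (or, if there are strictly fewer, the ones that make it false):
is true only for:
  b=False, z=False;
  b=True, z=False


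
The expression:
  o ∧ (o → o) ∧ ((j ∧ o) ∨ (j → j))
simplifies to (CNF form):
o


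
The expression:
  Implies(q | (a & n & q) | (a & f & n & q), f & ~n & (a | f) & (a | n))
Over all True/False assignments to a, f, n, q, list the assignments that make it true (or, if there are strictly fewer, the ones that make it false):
is false only for:
  a=False, f=False, n=False, q=True;
  a=False, f=False, n=True, q=True;
  a=False, f=True, n=False, q=True;
  a=False, f=True, n=True, q=True;
  a=True, f=False, n=False, q=True;
  a=True, f=False, n=True, q=True;
  a=True, f=True, n=True, q=True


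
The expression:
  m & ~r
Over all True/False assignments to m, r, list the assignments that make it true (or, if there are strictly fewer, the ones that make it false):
is true only for:
  m=True, r=False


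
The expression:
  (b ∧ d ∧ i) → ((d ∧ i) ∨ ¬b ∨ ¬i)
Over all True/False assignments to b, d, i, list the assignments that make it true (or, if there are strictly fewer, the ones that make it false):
is always true.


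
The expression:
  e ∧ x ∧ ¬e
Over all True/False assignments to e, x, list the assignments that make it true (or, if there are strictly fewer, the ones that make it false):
is never true.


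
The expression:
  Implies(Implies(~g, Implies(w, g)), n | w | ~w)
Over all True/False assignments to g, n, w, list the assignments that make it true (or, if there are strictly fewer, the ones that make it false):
is always true.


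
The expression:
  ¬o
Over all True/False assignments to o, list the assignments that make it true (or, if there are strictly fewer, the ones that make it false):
is true only for:
  o=False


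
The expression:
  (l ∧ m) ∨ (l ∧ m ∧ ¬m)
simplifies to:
l ∧ m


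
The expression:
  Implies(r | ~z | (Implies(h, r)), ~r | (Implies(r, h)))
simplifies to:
h | ~r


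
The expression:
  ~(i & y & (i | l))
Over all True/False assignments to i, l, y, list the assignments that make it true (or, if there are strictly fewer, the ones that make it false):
is false only for:
  i=True, l=False, y=True;
  i=True, l=True, y=True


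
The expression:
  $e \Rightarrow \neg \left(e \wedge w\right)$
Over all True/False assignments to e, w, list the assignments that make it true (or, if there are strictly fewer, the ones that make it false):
is false only for:
  e=True, w=True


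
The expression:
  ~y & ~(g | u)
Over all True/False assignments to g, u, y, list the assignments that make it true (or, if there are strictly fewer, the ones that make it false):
is true only for:
  g=False, u=False, y=False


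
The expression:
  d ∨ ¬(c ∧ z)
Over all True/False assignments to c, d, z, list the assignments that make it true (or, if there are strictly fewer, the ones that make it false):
is false only for:
  c=True, d=False, z=True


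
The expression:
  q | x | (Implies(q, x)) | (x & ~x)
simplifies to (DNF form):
True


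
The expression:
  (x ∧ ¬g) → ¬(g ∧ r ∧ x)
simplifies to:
True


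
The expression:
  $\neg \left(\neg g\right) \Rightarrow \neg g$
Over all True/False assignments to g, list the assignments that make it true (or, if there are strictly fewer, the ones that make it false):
is true only for:
  g=False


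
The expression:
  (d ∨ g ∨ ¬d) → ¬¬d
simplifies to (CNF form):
d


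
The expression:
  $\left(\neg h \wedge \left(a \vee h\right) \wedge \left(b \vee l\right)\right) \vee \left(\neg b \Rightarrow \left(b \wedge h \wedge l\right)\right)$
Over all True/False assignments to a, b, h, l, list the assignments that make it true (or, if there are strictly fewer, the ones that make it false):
is false only for:
  a=False, b=False, h=False, l=False;
  a=False, b=False, h=False, l=True;
  a=False, b=False, h=True, l=False;
  a=False, b=False, h=True, l=True;
  a=True, b=False, h=False, l=False;
  a=True, b=False, h=True, l=False;
  a=True, b=False, h=True, l=True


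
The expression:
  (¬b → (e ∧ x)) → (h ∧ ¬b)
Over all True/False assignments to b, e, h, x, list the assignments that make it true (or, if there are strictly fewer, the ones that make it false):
is true only for:
  b=False, e=False, h=False, x=False;
  b=False, e=False, h=False, x=True;
  b=False, e=False, h=True, x=False;
  b=False, e=False, h=True, x=True;
  b=False, e=True, h=False, x=False;
  b=False, e=True, h=True, x=False;
  b=False, e=True, h=True, x=True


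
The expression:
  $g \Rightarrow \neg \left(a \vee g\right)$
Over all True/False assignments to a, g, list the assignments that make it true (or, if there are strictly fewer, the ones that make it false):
is true only for:
  a=False, g=False;
  a=True, g=False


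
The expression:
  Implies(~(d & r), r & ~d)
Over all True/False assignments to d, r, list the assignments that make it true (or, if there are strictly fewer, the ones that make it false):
is true only for:
  d=False, r=True;
  d=True, r=True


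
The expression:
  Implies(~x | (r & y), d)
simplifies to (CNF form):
(d | x) & (d | ~r | ~y)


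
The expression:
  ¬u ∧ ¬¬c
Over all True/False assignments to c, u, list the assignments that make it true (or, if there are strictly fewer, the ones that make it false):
is true only for:
  c=True, u=False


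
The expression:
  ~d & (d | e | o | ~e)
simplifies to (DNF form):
~d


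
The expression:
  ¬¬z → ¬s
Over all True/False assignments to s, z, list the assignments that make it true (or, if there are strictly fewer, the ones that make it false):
is false only for:
  s=True, z=True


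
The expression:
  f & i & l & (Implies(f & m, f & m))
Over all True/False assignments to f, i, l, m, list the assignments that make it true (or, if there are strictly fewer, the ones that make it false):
is true only for:
  f=True, i=True, l=True, m=False;
  f=True, i=True, l=True, m=True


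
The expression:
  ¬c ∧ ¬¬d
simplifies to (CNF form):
d ∧ ¬c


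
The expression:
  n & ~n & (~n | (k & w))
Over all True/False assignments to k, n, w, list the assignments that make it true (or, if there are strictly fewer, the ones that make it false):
is never true.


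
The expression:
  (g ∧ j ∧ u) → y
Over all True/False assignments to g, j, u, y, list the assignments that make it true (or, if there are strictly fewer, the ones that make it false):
is false only for:
  g=True, j=True, u=True, y=False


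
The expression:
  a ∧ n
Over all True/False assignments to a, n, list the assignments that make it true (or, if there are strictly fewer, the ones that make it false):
is true only for:
  a=True, n=True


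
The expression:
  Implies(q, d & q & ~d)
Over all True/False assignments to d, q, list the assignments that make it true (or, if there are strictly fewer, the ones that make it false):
is true only for:
  d=False, q=False;
  d=True, q=False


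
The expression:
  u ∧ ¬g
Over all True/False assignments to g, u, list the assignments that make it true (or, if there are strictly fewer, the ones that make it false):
is true only for:
  g=False, u=True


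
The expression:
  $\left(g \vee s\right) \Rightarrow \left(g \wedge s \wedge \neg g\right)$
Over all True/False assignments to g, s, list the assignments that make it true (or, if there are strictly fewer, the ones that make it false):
is true only for:
  g=False, s=False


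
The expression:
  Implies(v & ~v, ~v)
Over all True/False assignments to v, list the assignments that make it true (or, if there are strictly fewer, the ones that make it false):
is always true.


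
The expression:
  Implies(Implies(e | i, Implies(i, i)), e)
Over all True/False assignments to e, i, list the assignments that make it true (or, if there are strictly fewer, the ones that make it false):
is true only for:
  e=True, i=False;
  e=True, i=True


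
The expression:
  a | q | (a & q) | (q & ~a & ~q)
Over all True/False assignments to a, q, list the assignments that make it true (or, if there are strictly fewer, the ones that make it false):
is false only for:
  a=False, q=False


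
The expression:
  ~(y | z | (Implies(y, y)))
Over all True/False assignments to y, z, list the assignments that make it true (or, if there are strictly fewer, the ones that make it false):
is never true.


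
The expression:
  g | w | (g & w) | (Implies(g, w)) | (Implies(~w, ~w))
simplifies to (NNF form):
True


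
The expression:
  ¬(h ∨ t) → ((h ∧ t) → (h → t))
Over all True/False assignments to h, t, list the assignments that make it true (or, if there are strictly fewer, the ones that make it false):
is always true.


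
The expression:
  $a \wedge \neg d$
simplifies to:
$a \wedge \neg d$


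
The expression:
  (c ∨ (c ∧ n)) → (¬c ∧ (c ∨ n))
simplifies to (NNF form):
¬c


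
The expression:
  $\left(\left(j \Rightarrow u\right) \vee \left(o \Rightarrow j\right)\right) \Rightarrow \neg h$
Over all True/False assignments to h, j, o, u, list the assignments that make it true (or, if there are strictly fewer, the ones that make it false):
is true only for:
  h=False, j=False, o=False, u=False;
  h=False, j=False, o=False, u=True;
  h=False, j=False, o=True, u=False;
  h=False, j=False, o=True, u=True;
  h=False, j=True, o=False, u=False;
  h=False, j=True, o=False, u=True;
  h=False, j=True, o=True, u=False;
  h=False, j=True, o=True, u=True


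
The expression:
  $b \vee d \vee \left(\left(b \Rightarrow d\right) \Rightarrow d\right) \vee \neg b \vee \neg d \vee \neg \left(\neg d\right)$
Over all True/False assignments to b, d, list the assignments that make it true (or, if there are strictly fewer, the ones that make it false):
is always true.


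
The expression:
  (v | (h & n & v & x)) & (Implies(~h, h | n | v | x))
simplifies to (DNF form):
v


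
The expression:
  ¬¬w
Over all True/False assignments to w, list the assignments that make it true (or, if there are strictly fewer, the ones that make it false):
is true only for:
  w=True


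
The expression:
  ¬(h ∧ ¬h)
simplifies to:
True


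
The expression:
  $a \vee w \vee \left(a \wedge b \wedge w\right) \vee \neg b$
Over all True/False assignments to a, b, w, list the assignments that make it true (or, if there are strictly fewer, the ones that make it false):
is false only for:
  a=False, b=True, w=False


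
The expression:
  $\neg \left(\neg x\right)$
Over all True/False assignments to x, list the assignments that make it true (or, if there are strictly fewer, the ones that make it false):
is true only for:
  x=True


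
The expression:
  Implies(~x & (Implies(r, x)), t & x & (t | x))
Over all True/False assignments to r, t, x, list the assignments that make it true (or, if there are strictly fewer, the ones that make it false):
is false only for:
  r=False, t=False, x=False;
  r=False, t=True, x=False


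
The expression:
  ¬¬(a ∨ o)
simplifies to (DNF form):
a ∨ o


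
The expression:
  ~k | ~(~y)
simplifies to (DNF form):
y | ~k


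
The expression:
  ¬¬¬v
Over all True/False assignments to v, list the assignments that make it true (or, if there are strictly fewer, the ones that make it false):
is true only for:
  v=False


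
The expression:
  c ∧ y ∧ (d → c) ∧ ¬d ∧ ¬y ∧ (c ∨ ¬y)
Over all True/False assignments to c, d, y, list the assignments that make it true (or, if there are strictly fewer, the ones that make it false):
is never true.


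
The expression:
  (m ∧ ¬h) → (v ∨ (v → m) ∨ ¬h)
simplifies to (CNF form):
True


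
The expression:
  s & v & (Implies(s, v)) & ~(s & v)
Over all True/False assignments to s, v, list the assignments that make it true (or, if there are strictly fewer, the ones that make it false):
is never true.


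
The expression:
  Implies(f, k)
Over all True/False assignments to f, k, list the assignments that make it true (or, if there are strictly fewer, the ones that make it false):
is false only for:
  f=True, k=False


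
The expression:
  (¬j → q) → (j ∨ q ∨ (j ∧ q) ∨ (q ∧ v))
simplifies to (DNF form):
True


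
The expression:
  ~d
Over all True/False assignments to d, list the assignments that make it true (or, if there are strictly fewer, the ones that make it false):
is true only for:
  d=False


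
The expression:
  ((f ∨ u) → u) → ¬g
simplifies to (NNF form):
(f ∧ ¬u) ∨ ¬g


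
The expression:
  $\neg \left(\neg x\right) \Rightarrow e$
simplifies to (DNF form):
$e \vee \neg x$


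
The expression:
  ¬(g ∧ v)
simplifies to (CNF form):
¬g ∨ ¬v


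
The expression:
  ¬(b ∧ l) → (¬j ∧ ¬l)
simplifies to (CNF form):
(b ∨ ¬l) ∧ (l ∨ ¬j)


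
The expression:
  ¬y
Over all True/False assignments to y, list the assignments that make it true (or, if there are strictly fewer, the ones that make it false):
is true only for:
  y=False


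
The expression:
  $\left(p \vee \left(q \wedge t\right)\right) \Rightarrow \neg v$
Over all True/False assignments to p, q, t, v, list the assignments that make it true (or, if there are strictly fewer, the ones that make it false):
is false only for:
  p=False, q=True, t=True, v=True;
  p=True, q=False, t=False, v=True;
  p=True, q=False, t=True, v=True;
  p=True, q=True, t=False, v=True;
  p=True, q=True, t=True, v=True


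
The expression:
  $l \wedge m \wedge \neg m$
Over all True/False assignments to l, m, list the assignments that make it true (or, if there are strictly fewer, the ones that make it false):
is never true.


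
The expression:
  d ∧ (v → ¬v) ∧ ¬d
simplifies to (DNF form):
False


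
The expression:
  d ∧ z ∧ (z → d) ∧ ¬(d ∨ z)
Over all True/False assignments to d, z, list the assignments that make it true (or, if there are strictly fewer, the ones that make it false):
is never true.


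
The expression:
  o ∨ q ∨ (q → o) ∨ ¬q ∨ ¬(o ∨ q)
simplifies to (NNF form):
True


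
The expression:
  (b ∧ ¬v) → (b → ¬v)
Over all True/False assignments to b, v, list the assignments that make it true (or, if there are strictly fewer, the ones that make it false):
is always true.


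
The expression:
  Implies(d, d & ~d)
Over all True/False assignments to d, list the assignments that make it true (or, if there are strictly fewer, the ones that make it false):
is true only for:
  d=False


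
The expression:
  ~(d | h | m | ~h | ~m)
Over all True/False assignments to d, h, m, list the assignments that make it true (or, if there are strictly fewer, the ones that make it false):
is never true.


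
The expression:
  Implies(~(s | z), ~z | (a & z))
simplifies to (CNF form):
True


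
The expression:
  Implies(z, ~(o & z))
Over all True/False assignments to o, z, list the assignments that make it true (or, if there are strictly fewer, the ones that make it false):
is false only for:
  o=True, z=True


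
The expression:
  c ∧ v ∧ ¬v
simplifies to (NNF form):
False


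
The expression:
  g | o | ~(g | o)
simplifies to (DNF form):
True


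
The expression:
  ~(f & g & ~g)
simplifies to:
True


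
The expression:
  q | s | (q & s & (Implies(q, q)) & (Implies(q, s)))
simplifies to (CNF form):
q | s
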